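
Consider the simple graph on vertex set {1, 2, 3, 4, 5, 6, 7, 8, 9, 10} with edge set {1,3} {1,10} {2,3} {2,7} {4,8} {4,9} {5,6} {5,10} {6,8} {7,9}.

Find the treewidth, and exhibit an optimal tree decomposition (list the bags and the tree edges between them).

Every bag has size at most 3, so the width is 3 − 1 = 2 and tw(G) ≤ 2. The edges 8–4–9–7–2–3–1–10–5–6–8 form a cycle, so G is not a tree and its treewidth is at least 2. Therefore the treewidth is 2.

Treewidth 2.
One optimal decomposition is:
Bags: B1 = {4, 8, 9}  B2 = {7, 8, 9}  B3 = {2, 7, 8}  B4 = {2, 3, 8}  B5 = {1, 3, 8}  B6 = {1, 8, 10}  B7 = {5, 8, 10}  B8 = {5, 6, 8}
Tree: B1–B2, B2–B3, B3–B4, B4–B5, B5–B6, B6–B7, B7–B8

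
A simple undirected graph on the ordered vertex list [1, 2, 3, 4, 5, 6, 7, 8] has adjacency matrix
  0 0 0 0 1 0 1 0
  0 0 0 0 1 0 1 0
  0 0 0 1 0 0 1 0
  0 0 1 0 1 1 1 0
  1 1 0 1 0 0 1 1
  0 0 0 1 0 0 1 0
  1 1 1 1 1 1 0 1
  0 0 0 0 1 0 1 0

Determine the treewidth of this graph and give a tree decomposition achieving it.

Treewidth 2.
One such decomposition:
Bags: B1 = {5, 7, 8}  B2 = {4, 5, 7}  B3 = {1, 5, 7}  B4 = {4, 6, 7}  B5 = {2, 5, 7}  B6 = {3, 4, 7}
Tree: B1–B2, B1–B3, B2–B4, B2–B5, B4–B6

Every bag has size at most 3, so the width is 3 − 1 = 2 and tw(G) ≤ 2. For the lower bound, the 3 vertices {3, 4, 7} are pairwise adjacent, and any tree decomposition puts a clique entirely inside one bag — forcing width ≥ 2. Combining the bounds, tw(G) = 2.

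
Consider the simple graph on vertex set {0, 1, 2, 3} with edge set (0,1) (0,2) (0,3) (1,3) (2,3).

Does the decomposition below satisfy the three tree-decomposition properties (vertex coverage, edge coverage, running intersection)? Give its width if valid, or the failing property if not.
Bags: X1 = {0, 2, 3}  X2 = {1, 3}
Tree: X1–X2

A tree decomposition must satisfy three properties: every vertex lies in some bag; for every edge, both endpoints lie together in some bag; and for every vertex, the bags containing it form a connected subtree. Here edge (0,1) lies in no bag, so the decomposition is invalid.

No — edge (0,1) lies in no bag.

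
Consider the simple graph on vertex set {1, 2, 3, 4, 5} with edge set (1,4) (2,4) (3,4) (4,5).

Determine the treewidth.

A width-1 tree decomposition is:
Bags: B1 = {2, 4}  B2 = {4, 5}  B3 = {3, 4}  B4 = {1, 4}
Tree: B1–B2, B1–B3, B2–B4
Each bag holds 2 vertices, so the decomposition has width 1, which upper-bounds the treewidth. G has an edge, so its treewidth is at least 1. Therefore the treewidth is 1.

1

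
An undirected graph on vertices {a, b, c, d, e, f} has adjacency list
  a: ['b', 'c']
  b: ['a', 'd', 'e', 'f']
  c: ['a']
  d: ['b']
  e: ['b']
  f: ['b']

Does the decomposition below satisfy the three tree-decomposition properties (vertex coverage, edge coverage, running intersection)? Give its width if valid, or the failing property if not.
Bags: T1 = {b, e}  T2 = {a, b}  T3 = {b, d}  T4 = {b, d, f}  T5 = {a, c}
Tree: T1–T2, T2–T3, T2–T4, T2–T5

No — bags containing vertex d are not connected in the tree.

A tree decomposition must satisfy three properties: every vertex lies in some bag; for every edge, both endpoints lie together in some bag; and for every vertex, the bags containing it form a connected subtree. Here bags containing vertex d are not connected in the tree, so the decomposition is invalid.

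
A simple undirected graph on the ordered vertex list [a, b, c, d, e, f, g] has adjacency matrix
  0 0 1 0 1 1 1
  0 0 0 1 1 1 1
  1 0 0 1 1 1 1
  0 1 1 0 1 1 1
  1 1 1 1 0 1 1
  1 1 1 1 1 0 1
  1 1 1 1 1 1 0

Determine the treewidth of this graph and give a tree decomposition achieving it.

Treewidth 4.
Bags: B1 = {a, c, e, f, g}  B2 = {c, d, e, f, g}  B3 = {b, d, e, f, g}
Tree: B1–B2, B2–B3

Every bag has size at most 5, so the width is 5 − 1 = 4 and tw(G) ≤ 4. Conversely, {c, d, e, f, g} is a clique of size 5, and the vertices of any clique must share a bag in every tree decomposition; so some bag has ≥ 5 vertices and tw(G) ≥ 4. Combining the bounds, tw(G) = 4.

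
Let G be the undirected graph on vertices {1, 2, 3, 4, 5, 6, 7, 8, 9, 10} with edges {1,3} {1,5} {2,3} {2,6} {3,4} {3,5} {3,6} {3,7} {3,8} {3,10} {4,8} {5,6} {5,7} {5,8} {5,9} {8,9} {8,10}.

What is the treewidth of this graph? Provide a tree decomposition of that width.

Treewidth 2.
Bags: B1 = {3, 5, 6}  B2 = {2, 3, 6}  B3 = {3, 5, 8}  B4 = {3, 4, 8}  B5 = {5, 8, 9}  B6 = {1, 3, 5}  B7 = {3, 8, 10}  B8 = {3, 5, 7}
Tree: B1–B2, B1–B3, B3–B4, B3–B5, B3–B6, B3–B7, B1–B8

The largest bag has 3 vertices, giving width 2; this decomposition certifies tw(G) ≤ 2. Conversely, {5, 8, 9} is a clique of size 3, and the vertices of any clique must share a bag in every tree decomposition; so some bag has ≥ 3 vertices and tw(G) ≥ 2. The upper and lower bounds meet at 2, so that is the treewidth.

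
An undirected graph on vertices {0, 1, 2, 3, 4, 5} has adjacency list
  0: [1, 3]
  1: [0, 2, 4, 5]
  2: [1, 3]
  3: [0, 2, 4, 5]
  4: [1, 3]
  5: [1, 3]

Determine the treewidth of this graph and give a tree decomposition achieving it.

Treewidth 2.
Bags: B1 = {1, 2, 3}  B2 = {1, 3, 5}  B3 = {0, 1, 3}  B4 = {1, 3, 4}
Tree: B1–B2, B2–B3, B3–B4

The largest bag has 3 vertices, giving width 2; this decomposition certifies tw(G) ≤ 2. Since 3–2–1–5–3 is a cycle in G, G is not acyclic. Forests are exactly the graphs of treewidth ≤ 1, so tw(G) ≥ 2. Hence tw(G) = 2 exactly.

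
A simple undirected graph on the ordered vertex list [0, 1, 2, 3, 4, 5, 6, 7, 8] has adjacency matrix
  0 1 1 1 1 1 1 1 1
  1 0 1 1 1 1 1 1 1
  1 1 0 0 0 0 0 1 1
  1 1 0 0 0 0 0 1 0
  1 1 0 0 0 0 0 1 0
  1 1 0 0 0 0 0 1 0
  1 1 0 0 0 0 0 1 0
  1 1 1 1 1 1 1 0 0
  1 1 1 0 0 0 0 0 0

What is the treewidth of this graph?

3

A width-3 tree decomposition is:
Bags: B1 = {0, 1, 2, 7}  B2 = {0, 1, 4, 7}  B3 = {0, 1, 3, 7}  B4 = {0, 1, 5, 7}  B5 = {0, 1, 2, 8}  B6 = {0, 1, 6, 7}
Tree: B1–B2, B1–B3, B2–B4, B1–B5, B3–B6
Each bag holds 4 vertices, so the decomposition has width 3, which upper-bounds the treewidth. For the lower bound, the 4 vertices {0, 1, 2, 8} are pairwise adjacent, and any tree decomposition puts a clique entirely inside one bag — forcing width ≥ 3. Therefore the treewidth is 3.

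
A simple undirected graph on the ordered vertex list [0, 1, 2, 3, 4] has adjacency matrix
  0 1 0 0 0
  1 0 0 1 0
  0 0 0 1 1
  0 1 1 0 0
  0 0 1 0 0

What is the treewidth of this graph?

A width-1 tree decomposition is:
Bags: B1 = {2, 4}  B2 = {2, 3}  B3 = {1, 3}  B4 = {0, 1}
Tree: B1–B2, B2–B3, B3–B4
The largest bag has 2 vertices, giving width 1; this decomposition certifies tw(G) ≤ 1. Since G has at least one edge (e.g. 4–2), it is not an edgeless graph, so tw(G) ≥ 1. Therefore the treewidth is 1.

1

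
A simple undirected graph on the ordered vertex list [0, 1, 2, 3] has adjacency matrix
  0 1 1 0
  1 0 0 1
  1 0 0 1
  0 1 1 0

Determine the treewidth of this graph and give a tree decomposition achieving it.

Each bag holds 3 vertices, so the decomposition has width 2, which upper-bounds the treewidth. Since 2–3–1–0–2 is a cycle in G, G is not acyclic. Forests are exactly the graphs of treewidth ≤ 1, so tw(G) ≥ 2. Combining the bounds, tw(G) = 2.

Treewidth 2.
Bags: B1 = {1, 2, 3}  B2 = {0, 1, 2}
Tree: B1–B2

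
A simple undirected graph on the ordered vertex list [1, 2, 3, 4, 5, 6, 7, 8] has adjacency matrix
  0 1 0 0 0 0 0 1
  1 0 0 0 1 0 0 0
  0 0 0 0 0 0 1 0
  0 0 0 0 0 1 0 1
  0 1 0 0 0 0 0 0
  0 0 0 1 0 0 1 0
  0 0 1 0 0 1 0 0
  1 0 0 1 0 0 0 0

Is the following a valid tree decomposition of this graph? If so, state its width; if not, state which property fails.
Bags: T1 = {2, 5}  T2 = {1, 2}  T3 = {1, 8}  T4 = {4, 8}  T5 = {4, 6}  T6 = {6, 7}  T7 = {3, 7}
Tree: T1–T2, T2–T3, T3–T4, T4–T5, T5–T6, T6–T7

Vertex coverage: the bags together contain {1, 2, 3, 4, 5, 6, 7, 8}, the full vertex set. Edge coverage: each edge of G has both endpoints in at least one bag. Running intersection: for every vertex, the bags containing it form a connected subtree. All three properties hold, so this is a valid tree decomposition of width max|bag| − 1 = 1, and hence tw(G) ≤ 1.

Yes; width 1.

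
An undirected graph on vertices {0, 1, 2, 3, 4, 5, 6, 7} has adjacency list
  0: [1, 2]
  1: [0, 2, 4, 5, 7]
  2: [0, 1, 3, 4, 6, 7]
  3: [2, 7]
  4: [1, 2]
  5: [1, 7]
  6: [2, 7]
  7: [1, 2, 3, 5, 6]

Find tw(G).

2

A width-2 tree decomposition is:
Bags: B1 = {1, 5, 7}  B2 = {1, 2, 7}  B3 = {0, 1, 2}  B4 = {2, 3, 7}  B5 = {1, 2, 4}  B6 = {2, 6, 7}
Tree: B1–B2, B2–B3, B2–B4, B2–B5, B4–B6
Each bag holds 3 vertices, so the decomposition has width 2, which upper-bounds the treewidth. For the lower bound, the 3 vertices {0, 1, 2} are pairwise adjacent, and any tree decomposition puts a clique entirely inside one bag — forcing width ≥ 2. The upper and lower bounds meet at 2, so that is the treewidth.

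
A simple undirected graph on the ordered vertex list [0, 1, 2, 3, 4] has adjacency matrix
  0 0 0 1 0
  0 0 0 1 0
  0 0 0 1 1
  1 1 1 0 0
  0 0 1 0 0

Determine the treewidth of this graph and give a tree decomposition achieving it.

Treewidth 1.
Bags: B1 = {2, 4}  B2 = {2, 3}  B3 = {1, 3}  B4 = {0, 3}
Tree: B1–B2, B2–B3, B2–B4

Each bag holds 2 vertices, so the decomposition has width 1, which upper-bounds the treewidth. Since G has at least one edge (e.g. 4–2), it is not an edgeless graph, so tw(G) ≥ 1. Hence tw(G) = 1 exactly.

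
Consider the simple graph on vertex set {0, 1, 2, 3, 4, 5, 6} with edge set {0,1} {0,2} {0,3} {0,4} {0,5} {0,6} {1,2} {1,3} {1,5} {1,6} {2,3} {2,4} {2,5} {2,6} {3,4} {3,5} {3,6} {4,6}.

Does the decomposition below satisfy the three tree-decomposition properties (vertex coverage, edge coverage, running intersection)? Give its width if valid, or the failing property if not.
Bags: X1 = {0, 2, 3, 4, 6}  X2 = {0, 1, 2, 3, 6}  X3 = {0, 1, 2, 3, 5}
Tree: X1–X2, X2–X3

Vertex coverage: the bags together contain {0, 1, 2, 3, 4, 5, 6}, the full vertex set. Edge coverage: each edge of G has both endpoints in at least one bag. Running intersection: for every vertex, the bags containing it form a connected subtree. All three properties hold, so this is a valid tree decomposition of width max|bag| − 1 = 4, and hence tw(G) ≤ 4.

Yes; width 4.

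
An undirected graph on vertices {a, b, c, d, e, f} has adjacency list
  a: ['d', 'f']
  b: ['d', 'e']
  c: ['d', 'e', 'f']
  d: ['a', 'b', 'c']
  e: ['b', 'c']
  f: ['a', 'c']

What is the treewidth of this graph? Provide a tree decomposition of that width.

Every bag has size at most 3, so the width is 3 − 1 = 2 and tw(G) ≤ 2. For the lower bound, G contains the cycle a–f–c–d–a, so G is not a forest; only forests have treewidth ≤ 1, hence tw(G) ≥ 2. Therefore the treewidth is 2.

Treewidth 2.
One such decomposition:
Bags: B1 = {a, d, f}  B2 = {c, d, f}  B3 = {b, c, d}  B4 = {b, c, e}
Tree: B1–B2, B2–B3, B3–B4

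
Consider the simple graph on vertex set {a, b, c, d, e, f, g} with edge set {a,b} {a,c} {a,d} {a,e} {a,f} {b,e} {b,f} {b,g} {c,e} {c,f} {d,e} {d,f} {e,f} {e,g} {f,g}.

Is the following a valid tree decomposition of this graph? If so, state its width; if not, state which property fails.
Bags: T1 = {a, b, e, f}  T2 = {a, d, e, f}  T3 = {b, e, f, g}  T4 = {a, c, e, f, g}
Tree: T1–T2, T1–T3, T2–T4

No — bags containing vertex g are not connected in the tree.

A tree decomposition must satisfy three properties: every vertex lies in some bag; for every edge, both endpoints lie together in some bag; and for every vertex, the bags containing it form a connected subtree. Here bags containing vertex g are not connected in the tree, so the decomposition is invalid.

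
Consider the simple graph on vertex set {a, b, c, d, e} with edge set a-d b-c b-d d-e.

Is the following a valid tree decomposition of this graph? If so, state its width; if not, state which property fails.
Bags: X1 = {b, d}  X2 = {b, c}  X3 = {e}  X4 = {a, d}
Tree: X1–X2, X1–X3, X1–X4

No — edge (d,e) lies in no bag.

A tree decomposition must satisfy three properties: every vertex lies in some bag; for every edge, both endpoints lie together in some bag; and for every vertex, the bags containing it form a connected subtree. Here edge (d,e) lies in no bag, so the decomposition is invalid.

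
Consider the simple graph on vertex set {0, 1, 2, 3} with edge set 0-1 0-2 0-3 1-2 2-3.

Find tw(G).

2

A width-2 tree decomposition is:
Bags: B1 = {0, 2, 3}  B2 = {0, 1, 2}
Tree: B1–B2
Each bag holds 3 vertices, so the decomposition has width 2, which upper-bounds the treewidth. For the lower bound, the 3 vertices {0, 1, 2} are pairwise adjacent, and any tree decomposition puts a clique entirely inside one bag — forcing width ≥ 2. Therefore the treewidth is 2.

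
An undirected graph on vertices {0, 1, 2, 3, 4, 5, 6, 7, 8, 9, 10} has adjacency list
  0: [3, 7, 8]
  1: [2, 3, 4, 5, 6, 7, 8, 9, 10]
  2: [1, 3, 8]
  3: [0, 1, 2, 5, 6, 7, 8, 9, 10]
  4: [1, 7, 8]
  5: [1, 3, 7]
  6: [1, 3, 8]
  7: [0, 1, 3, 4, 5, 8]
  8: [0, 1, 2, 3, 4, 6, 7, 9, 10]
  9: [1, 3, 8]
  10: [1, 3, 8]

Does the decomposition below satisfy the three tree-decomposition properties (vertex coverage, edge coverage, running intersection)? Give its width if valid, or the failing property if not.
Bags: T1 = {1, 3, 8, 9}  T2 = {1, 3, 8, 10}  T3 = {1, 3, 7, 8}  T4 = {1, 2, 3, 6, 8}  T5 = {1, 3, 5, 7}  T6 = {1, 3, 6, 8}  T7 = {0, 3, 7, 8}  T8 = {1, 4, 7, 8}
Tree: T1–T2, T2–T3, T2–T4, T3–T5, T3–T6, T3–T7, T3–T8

No — bags containing vertex 6 are not connected in the tree.

A tree decomposition must satisfy three properties: every vertex lies in some bag; for every edge, both endpoints lie together in some bag; and for every vertex, the bags containing it form a connected subtree. Here bags containing vertex 6 are not connected in the tree, so the decomposition is invalid.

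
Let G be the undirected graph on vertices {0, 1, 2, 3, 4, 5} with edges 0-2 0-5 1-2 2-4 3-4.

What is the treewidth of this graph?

A width-1 tree decomposition is:
Bags: B1 = {1, 2}  B2 = {0, 2}  B3 = {2, 4}  B4 = {3, 4}  B5 = {0, 5}
Tree: B1–B2, B2–B3, B3–B4, B2–B5
Every bag has size at most 2, so the width is 2 − 1 = 1 and tw(G) ≤ 1. G has an edge, so its treewidth is at least 1. Therefore the treewidth is 1.

1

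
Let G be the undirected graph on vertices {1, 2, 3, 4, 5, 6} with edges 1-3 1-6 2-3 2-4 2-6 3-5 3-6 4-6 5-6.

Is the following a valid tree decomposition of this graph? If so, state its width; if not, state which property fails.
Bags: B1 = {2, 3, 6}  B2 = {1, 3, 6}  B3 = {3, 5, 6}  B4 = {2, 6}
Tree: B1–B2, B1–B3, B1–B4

A tree decomposition must satisfy three properties: every vertex lies in some bag; for every edge, both endpoints lie together in some bag; and for every vertex, the bags containing it form a connected subtree. Here vertex 4 appears in no bag, so the decomposition is invalid.

No — vertex 4 appears in no bag.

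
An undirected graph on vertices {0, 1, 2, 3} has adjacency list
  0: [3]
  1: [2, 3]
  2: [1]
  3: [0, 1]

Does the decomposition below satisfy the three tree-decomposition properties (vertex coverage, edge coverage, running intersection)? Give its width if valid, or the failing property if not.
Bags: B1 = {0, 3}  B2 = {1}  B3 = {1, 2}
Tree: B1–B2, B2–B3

A tree decomposition must satisfy three properties: every vertex lies in some bag; for every edge, both endpoints lie together in some bag; and for every vertex, the bags containing it form a connected subtree. Here edge (3,1) lies in no bag, so the decomposition is invalid.

No — edge (3,1) lies in no bag.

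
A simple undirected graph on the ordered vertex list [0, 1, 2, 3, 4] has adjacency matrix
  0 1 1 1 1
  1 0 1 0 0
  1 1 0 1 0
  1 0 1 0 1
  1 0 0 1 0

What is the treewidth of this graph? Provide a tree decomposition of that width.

Each bag holds 3 vertices, so the decomposition has width 2, which upper-bounds the treewidth. Conversely, {0, 1, 2} is a clique of size 3, and the vertices of any clique must share a bag in every tree decomposition; so some bag has ≥ 3 vertices and tw(G) ≥ 2. Hence tw(G) = 2 exactly.

Treewidth 2.
One such decomposition:
Bags: B1 = {0, 3, 4}  B2 = {0, 2, 3}  B3 = {0, 1, 2}
Tree: B1–B2, B2–B3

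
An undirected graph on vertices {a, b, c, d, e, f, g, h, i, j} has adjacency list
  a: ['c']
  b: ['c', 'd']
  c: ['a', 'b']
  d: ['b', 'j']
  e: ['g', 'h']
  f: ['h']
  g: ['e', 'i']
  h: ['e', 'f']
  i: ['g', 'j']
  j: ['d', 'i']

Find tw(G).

1

A width-1 tree decomposition is:
Bags: B1 = {a, c}  B2 = {b, c}  B3 = {b, d}  B4 = {d, j}  B5 = {i, j}  B6 = {g, i}  B7 = {e, g}  B8 = {e, h}  B9 = {f, h}
Tree: B1–B2, B2–B3, B3–B4, B4–B5, B5–B6, B6–B7, B7–B8, B8–B9
Each bag holds 2 vertices, so the decomposition has width 1, which upper-bounds the treewidth. G has an edge, so its treewidth is at least 1. Combining the bounds, tw(G) = 1.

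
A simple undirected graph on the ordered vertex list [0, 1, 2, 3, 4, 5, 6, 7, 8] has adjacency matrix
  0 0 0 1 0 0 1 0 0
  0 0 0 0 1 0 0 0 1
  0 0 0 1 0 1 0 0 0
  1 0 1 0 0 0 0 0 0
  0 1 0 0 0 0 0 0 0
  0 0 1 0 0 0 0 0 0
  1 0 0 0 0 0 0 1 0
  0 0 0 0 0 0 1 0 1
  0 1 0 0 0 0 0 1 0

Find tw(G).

A width-1 tree decomposition is:
Bags: B1 = {2, 5}  B2 = {2, 3}  B3 = {0, 3}  B4 = {0, 6}  B5 = {6, 7}  B6 = {7, 8}  B7 = {1, 8}  B8 = {1, 4}
Tree: B1–B2, B2–B3, B3–B4, B4–B5, B5–B6, B6–B7, B7–B8
Every bag has size at most 2, so the width is 2 − 1 = 1 and tw(G) ≤ 1. Any graph with an edge has treewidth ≥ 1, and G has the edge 5–2. Therefore the treewidth is 1.

1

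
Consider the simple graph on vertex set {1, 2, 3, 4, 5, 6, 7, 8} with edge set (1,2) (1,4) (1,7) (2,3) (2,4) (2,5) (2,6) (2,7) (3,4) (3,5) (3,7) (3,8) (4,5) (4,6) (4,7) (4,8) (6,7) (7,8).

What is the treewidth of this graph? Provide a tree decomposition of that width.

Every bag has size at most 4, so the width is 4 − 1 = 3 and tw(G) ≤ 3. Conversely, {3, 4, 7, 8} is a clique of size 4, and the vertices of any clique must share a bag in every tree decomposition; so some bag has ≥ 4 vertices and tw(G) ≥ 3. Hence tw(G) = 3 exactly.

Treewidth 3.
Bags: B1 = {1, 2, 4, 7}  B2 = {2, 4, 6, 7}  B3 = {2, 3, 4, 7}  B4 = {3, 4, 7, 8}  B5 = {2, 3, 4, 5}
Tree: B1–B2, B1–B3, B3–B4, B3–B5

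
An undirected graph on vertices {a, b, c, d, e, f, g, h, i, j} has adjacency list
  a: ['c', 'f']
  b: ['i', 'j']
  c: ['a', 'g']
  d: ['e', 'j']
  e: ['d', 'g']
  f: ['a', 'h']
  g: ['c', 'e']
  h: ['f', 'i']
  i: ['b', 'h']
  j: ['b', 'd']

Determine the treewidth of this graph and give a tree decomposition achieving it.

Treewidth 2.
One optimal decomposition is:
Bags: B1 = {d, e, g}  B2 = {d, g, j}  B3 = {b, g, j}  B4 = {b, g, i}  B5 = {g, h, i}  B6 = {f, g, h}  B7 = {a, f, g}  B8 = {a, c, g}
Tree: B1–B2, B2–B3, B3–B4, B4–B5, B5–B6, B6–B7, B7–B8

The largest bag has 3 vertices, giving width 2; this decomposition certifies tw(G) ≤ 2. The edges g–e–d–j–b–i–h–f–a–c–g form a cycle, so G is not a tree and its treewidth is at least 2. Therefore the treewidth is 2.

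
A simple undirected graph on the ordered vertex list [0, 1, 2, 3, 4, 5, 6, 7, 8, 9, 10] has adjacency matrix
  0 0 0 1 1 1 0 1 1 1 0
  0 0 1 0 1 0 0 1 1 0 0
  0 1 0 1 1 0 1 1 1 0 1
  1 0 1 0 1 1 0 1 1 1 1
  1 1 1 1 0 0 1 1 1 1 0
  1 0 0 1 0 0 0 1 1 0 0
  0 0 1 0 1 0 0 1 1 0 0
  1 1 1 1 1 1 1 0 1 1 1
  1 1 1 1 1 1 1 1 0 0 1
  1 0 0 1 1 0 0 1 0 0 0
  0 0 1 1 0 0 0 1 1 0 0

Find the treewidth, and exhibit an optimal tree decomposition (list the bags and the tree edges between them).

Each bag holds 5 vertices, so the decomposition has width 4, which upper-bounds the treewidth. Conversely, {0, 3, 4, 7, 8} is a clique of size 5, and the vertices of any clique must share a bag in every tree decomposition; so some bag has ≥ 5 vertices and tw(G) ≥ 4. Therefore the treewidth is 4.

Treewidth 4.
Bags: B1 = {0, 3, 4, 7, 8}  B2 = {2, 3, 4, 7, 8}  B3 = {2, 4, 6, 7, 8}  B4 = {0, 3, 5, 7, 8}  B5 = {0, 3, 4, 7, 9}  B6 = {1, 2, 4, 7, 8}  B7 = {2, 3, 7, 8, 10}
Tree: B1–B2, B2–B3, B1–B4, B1–B5, B3–B6, B2–B7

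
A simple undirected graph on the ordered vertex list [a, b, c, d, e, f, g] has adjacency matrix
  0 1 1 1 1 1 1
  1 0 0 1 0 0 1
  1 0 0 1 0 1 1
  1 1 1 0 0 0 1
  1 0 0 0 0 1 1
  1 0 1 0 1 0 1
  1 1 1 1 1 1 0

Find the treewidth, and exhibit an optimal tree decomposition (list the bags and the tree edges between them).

Treewidth 3.
One such decomposition:
Bags: B1 = {a, c, d, g}  B2 = {a, c, f, g}  B3 = {a, b, d, g}  B4 = {a, e, f, g}
Tree: B1–B2, B1–B3, B2–B4

Each bag holds 4 vertices, so the decomposition has width 3, which upper-bounds the treewidth. On the other hand G contains the 4-clique {a, c, d, g}. A clique must lie in a single bag of any decomposition, so no decomposition can have width below 3. Therefore the treewidth is 3.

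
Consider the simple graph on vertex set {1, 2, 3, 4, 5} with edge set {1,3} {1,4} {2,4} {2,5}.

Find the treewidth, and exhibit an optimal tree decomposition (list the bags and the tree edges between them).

Every bag has size at most 2, so the width is 2 − 1 = 1 and tw(G) ≤ 1. Any graph with an edge has treewidth ≥ 1, and G has the edge 4–2. Hence tw(G) = 1 exactly.

Treewidth 1.
One such decomposition:
Bags: B1 = {2, 4}  B2 = {2, 5}  B3 = {1, 4}  B4 = {1, 3}
Tree: B1–B2, B1–B3, B3–B4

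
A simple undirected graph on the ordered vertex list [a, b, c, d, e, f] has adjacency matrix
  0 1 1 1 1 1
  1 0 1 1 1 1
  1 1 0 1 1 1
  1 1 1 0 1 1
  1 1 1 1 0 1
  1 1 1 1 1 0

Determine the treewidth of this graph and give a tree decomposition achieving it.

Treewidth 5.
One such decomposition:
Bags: B1 = {a, b, c, d, e, f}
Tree: (single bag)

With just one bag of size 6, the width is 6 − 1 = 5, so tw(G) ≤ 5. Conversely, {a, b, c, d, e, f} is a clique of size 6, and the vertices of any clique must share a bag in every tree decomposition; so some bag has ≥ 6 vertices and tw(G) ≥ 5. The upper and lower bounds meet at 5, so that is the treewidth.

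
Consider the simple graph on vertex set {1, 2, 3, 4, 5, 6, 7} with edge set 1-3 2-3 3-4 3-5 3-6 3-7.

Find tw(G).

1

A width-1 tree decomposition is:
Bags: B1 = {3, 7}  B2 = {1, 3}  B3 = {3, 6}  B4 = {3, 5}  B5 = {3, 4}  B6 = {2, 3}
Tree: B1–B2, B1–B3, B3–B4, B4–B5, B2–B6
The largest bag has 2 vertices, giving width 1; this decomposition certifies tw(G) ≤ 1. Any graph with an edge has treewidth ≥ 1, and G has the edge 7–3. Hence tw(G) = 1 exactly.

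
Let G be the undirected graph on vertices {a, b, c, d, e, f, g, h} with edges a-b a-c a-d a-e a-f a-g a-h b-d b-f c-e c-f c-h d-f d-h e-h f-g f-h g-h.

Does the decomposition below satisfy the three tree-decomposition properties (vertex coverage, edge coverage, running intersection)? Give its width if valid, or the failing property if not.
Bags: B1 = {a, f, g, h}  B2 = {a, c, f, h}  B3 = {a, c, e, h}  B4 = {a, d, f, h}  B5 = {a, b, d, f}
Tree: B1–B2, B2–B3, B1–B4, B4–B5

Every vertex of G appears in some bag (union = {a, b, c, d, e, f, g, h}); every edge is covered by a bag; and for each vertex v the set of bags containing v is connected in the bag tree. The decomposition is therefore valid. The largest bag has 4 vertices, so the width is 3.

Yes; width 3.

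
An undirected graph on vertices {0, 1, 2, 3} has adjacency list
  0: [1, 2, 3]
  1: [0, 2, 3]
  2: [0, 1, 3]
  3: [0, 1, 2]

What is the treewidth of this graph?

3

A width-3 tree decomposition is:
Bags: B1 = {0, 1, 2, 3}
Tree: (single bag)
With just one bag of size 4, the width is 4 − 1 = 3, so tw(G) ≤ 3. On the other hand G contains the 4-clique {0, 1, 2, 3}. A clique must lie in a single bag of any decomposition, so no decomposition can have width below 3. Hence tw(G) = 3 exactly.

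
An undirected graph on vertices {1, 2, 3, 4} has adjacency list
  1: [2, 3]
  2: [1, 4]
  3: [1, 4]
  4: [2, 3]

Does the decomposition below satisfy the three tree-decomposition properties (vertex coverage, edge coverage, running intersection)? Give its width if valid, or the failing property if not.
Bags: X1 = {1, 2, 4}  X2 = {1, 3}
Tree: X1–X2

A tree decomposition must satisfy three properties: every vertex lies in some bag; for every edge, both endpoints lie together in some bag; and for every vertex, the bags containing it form a connected subtree. Here edge (4,3) lies in no bag, so the decomposition is invalid.

No — edge (4,3) lies in no bag.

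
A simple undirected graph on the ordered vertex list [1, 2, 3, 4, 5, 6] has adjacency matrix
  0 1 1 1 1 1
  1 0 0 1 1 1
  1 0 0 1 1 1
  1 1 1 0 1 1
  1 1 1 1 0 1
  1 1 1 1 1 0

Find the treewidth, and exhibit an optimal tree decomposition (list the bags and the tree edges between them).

Each bag holds 5 vertices, so the decomposition has width 4, which upper-bounds the treewidth. On the other hand G contains the 5-clique {1, 2, 4, 5, 6}. A clique must lie in a single bag of any decomposition, so no decomposition can have width below 4. The upper and lower bounds meet at 4, so that is the treewidth.

Treewidth 4.
One such decomposition:
Bags: B1 = {1, 2, 4, 5, 6}  B2 = {1, 3, 4, 5, 6}
Tree: B1–B2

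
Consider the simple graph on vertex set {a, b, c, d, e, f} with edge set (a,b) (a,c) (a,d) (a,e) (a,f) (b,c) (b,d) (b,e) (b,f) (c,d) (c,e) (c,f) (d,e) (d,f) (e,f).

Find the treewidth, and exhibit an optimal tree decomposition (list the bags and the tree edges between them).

With just one bag of size 6, the width is 6 − 1 = 5, so tw(G) ≤ 5. Conversely, {a, b, c, d, e, f} is a clique of size 6, and the vertices of any clique must share a bag in every tree decomposition; so some bag has ≥ 6 vertices and tw(G) ≥ 5. Therefore the treewidth is 5.

Treewidth 5.
One optimal decomposition is:
Bags: B1 = {a, b, c, d, e, f}
Tree: (single bag)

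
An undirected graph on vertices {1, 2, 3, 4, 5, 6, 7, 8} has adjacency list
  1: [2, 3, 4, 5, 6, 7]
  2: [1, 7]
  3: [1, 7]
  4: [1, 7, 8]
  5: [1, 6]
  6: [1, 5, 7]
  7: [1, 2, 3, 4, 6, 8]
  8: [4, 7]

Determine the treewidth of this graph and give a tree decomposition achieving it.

Treewidth 2.
Bags: B1 = {1, 6, 7}  B2 = {1, 4, 7}  B3 = {4, 7, 8}  B4 = {1, 5, 6}  B5 = {1, 3, 7}  B6 = {1, 2, 7}
Tree: B1–B2, B2–B3, B1–B4, B1–B5, B1–B6

Each bag holds 3 vertices, so the decomposition has width 2, which upper-bounds the treewidth. Conversely, {4, 7, 8} is a clique of size 3, and the vertices of any clique must share a bag in every tree decomposition; so some bag has ≥ 3 vertices and tw(G) ≥ 2. Hence tw(G) = 2 exactly.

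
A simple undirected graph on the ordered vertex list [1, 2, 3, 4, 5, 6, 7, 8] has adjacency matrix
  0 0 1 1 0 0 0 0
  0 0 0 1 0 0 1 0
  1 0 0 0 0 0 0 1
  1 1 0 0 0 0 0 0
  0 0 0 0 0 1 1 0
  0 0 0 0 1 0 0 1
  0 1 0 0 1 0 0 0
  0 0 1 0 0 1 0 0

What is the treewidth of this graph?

2

A width-2 tree decomposition is:
Bags: B1 = {2, 5, 7}  B2 = {2, 5, 6}  B3 = {2, 6, 8}  B4 = {2, 3, 8}  B5 = {1, 2, 3}  B6 = {1, 2, 4}
Tree: B1–B2, B2–B3, B3–B4, B4–B5, B5–B6
The largest bag has 3 vertices, giving width 2; this decomposition certifies tw(G) ≤ 2. Since 2–7–5–6–8–3–1–4–2 is a cycle in G, G is not acyclic. Forests are exactly the graphs of treewidth ≤ 1, so tw(G) ≥ 2. The upper and lower bounds meet at 2, so that is the treewidth.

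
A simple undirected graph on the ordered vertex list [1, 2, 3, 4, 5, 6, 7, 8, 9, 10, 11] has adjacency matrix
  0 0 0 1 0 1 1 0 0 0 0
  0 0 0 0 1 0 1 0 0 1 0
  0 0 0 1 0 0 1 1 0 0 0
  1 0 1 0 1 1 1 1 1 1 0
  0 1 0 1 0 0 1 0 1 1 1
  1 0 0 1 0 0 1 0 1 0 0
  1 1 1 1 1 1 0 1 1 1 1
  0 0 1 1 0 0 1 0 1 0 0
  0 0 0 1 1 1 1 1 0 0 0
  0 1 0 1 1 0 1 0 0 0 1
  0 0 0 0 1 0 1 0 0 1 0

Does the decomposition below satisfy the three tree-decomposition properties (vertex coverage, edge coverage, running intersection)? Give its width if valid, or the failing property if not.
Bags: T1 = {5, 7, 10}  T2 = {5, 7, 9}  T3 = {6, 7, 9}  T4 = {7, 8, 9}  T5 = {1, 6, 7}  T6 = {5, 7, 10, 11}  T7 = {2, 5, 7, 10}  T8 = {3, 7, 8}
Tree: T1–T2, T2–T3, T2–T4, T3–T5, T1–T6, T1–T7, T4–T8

No — vertex 4 appears in no bag.

A tree decomposition must satisfy three properties: every vertex lies in some bag; for every edge, both endpoints lie together in some bag; and for every vertex, the bags containing it form a connected subtree. Here vertex 4 appears in no bag, so the decomposition is invalid.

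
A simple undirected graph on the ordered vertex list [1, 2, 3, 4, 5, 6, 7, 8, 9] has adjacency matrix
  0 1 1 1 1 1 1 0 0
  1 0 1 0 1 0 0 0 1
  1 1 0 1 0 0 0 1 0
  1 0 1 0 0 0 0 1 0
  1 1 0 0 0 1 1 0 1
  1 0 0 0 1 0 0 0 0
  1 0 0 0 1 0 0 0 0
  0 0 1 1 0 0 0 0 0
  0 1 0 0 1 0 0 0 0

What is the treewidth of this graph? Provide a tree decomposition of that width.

Every bag has size at most 3, so the width is 3 − 1 = 2 and tw(G) ≤ 2. On the other hand G contains the 3-clique {3, 4, 8}. A clique must lie in a single bag of any decomposition, so no decomposition can have width below 2. Hence tw(G) = 2 exactly.

Treewidth 2.
One optimal decomposition is:
Bags: B1 = {1, 2, 3}  B2 = {1, 2, 5}  B3 = {1, 3, 4}  B4 = {1, 5, 7}  B5 = {1, 5, 6}  B6 = {2, 5, 9}  B7 = {3, 4, 8}
Tree: B1–B2, B1–B3, B2–B4, B2–B5, B2–B6, B3–B7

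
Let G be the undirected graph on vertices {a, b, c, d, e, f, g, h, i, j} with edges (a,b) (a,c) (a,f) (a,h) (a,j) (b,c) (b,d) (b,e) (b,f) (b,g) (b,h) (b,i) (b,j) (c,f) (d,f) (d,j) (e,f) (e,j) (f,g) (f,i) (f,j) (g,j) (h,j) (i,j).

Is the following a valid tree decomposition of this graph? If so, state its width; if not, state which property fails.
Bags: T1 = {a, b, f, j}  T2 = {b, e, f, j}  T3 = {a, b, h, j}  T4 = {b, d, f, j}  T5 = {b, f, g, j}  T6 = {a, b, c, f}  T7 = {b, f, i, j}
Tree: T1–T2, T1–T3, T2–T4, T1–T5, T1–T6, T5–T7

Checking the three conditions: (i) the bags cover all of {a, b, c, d, e, f, g, h, i, j}; (ii) for each edge, some bag contains both endpoints; (iii) the bags containing any fixed vertex form a subtree. All hold, so the decomposition is valid with width 4 − 1 = 3.

Yes; width 3.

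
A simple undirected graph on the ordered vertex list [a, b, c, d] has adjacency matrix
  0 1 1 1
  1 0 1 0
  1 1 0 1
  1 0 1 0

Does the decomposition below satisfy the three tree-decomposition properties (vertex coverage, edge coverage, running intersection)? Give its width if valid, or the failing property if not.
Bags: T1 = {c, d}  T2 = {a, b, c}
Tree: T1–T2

No — edge (a,d) lies in no bag.

A tree decomposition must satisfy three properties: every vertex lies in some bag; for every edge, both endpoints lie together in some bag; and for every vertex, the bags containing it form a connected subtree. Here edge (a,d) lies in no bag, so the decomposition is invalid.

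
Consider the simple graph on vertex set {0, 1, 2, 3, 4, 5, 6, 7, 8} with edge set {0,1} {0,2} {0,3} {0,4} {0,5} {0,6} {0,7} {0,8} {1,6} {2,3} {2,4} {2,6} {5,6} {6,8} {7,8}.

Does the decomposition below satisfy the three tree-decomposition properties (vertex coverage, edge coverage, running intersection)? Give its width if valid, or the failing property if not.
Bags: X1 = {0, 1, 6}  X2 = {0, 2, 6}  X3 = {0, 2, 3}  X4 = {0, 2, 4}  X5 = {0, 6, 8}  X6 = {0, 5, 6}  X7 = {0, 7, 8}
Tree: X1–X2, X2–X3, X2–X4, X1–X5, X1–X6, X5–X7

Checking the three conditions: (i) the bags cover all of {0, 1, 2, 3, 4, 5, 6, 7, 8}; (ii) for each edge, some bag contains both endpoints; (iii) the bags containing any fixed vertex form a subtree. All hold, so the decomposition is valid with width 3 − 1 = 2.

Yes; width 2.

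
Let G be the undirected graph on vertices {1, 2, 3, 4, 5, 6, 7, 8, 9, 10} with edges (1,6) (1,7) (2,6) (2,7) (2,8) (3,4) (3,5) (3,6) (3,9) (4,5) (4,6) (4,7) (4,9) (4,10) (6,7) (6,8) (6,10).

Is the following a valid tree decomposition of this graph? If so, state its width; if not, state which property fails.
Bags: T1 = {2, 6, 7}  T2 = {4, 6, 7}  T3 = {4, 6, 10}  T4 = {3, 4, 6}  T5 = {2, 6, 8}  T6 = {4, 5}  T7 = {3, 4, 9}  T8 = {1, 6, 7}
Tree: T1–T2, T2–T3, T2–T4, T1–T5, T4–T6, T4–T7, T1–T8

A tree decomposition must satisfy three properties: every vertex lies in some bag; for every edge, both endpoints lie together in some bag; and for every vertex, the bags containing it form a connected subtree. Here edge (3,5) lies in no bag, so the decomposition is invalid.

No — edge (3,5) lies in no bag.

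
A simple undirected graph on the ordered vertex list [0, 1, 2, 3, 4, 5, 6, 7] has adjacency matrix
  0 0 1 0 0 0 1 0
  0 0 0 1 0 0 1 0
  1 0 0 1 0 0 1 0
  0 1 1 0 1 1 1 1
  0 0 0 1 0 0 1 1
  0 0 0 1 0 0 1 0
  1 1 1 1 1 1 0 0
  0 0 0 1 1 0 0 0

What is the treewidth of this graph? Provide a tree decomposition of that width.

Each bag holds 3 vertices, so the decomposition has width 2, which upper-bounds the treewidth. Conversely, {0, 2, 6} is a clique of size 3, and the vertices of any clique must share a bag in every tree decomposition; so some bag has ≥ 3 vertices and tw(G) ≥ 2. Combining the bounds, tw(G) = 2.

Treewidth 2.
Bags: B1 = {1, 3, 6}  B2 = {3, 4, 6}  B3 = {2, 3, 6}  B4 = {0, 2, 6}  B5 = {3, 5, 6}  B6 = {3, 4, 7}
Tree: B1–B2, B2–B3, B3–B4, B2–B5, B2–B6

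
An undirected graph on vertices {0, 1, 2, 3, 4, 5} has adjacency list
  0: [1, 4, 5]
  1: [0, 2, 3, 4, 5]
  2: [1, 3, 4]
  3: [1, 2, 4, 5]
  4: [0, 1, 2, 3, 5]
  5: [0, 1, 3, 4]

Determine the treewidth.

A width-3 tree decomposition is:
Bags: B1 = {1, 3, 4, 5}  B2 = {1, 2, 3, 4}  B3 = {0, 1, 4, 5}
Tree: B1–B2, B1–B3
Every bag has size at most 4, so the width is 4 − 1 = 3 and tw(G) ≤ 3. For the lower bound, the 4 vertices {0, 1, 4, 5} are pairwise adjacent, and any tree decomposition puts a clique entirely inside one bag — forcing width ≥ 3. Therefore the treewidth is 3.

3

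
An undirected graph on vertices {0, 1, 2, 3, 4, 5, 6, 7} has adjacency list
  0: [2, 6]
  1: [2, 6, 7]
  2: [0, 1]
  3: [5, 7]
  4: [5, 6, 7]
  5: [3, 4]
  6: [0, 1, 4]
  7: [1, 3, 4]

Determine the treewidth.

A width-2 tree decomposition is:
Bags: B1 = {3, 5, 7}  B2 = {4, 5, 7}  B3 = {1, 4, 7}  B4 = {1, 4, 6}  B5 = {1, 2, 6}  B6 = {0, 2, 6}
Tree: B1–B2, B2–B3, B3–B4, B4–B5, B5–B6
Every bag has size at most 3, so the width is 3 − 1 = 2 and tw(G) ≤ 2. The edges 3–5–4–7–3 form a cycle, so G is not a tree and its treewidth is at least 2. Hence tw(G) = 2 exactly.

2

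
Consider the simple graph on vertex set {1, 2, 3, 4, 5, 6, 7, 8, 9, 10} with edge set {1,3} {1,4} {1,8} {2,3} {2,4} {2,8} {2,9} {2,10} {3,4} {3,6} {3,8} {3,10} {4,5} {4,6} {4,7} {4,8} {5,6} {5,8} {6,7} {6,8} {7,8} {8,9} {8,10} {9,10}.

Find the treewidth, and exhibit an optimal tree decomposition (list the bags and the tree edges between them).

Every bag has size at most 4, so the width is 4 − 1 = 3 and tw(G) ≤ 3. For the lower bound, the 4 vertices {2, 8, 9, 10} are pairwise adjacent, and any tree decomposition puts a clique entirely inside one bag — forcing width ≥ 3. Combining the bounds, tw(G) = 3.

Treewidth 3.
One optimal decomposition is:
Bags: B1 = {3, 4, 6, 8}  B2 = {2, 3, 4, 8}  B3 = {2, 3, 8, 10}  B4 = {1, 3, 4, 8}  B5 = {4, 5, 6, 8}  B6 = {2, 8, 9, 10}  B7 = {4, 6, 7, 8}
Tree: B1–B2, B2–B3, B1–B4, B1–B5, B3–B6, B1–B7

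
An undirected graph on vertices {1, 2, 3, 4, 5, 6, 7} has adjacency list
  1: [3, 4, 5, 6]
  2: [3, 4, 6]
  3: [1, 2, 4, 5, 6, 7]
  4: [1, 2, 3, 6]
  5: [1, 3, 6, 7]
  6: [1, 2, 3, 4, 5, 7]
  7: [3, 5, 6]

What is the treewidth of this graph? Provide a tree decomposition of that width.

Every bag has size at most 4, so the width is 4 − 1 = 3 and tw(G) ≤ 3. On the other hand G contains the 4-clique {1, 3, 4, 6}. A clique must lie in a single bag of any decomposition, so no decomposition can have width below 3. The upper and lower bounds meet at 3, so that is the treewidth.

Treewidth 3.
One such decomposition:
Bags: B1 = {2, 3, 4, 6}  B2 = {1, 3, 4, 6}  B3 = {1, 3, 5, 6}  B4 = {3, 5, 6, 7}
Tree: B1–B2, B2–B3, B3–B4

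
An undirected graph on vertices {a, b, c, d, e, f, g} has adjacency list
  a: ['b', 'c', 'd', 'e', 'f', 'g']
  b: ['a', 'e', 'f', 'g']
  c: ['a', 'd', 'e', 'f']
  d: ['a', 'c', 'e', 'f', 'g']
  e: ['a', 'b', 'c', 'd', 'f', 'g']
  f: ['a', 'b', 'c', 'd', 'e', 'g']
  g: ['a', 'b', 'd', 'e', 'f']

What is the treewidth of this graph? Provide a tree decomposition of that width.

Treewidth 4.
One such decomposition:
Bags: B1 = {a, b, e, f, g}  B2 = {a, d, e, f, g}  B3 = {a, c, d, e, f}
Tree: B1–B2, B2–B3

Each bag holds 5 vertices, so the decomposition has width 4, which upper-bounds the treewidth. On the other hand G contains the 5-clique {a, d, e, f, g}. A clique must lie in a single bag of any decomposition, so no decomposition can have width below 4. Hence tw(G) = 4 exactly.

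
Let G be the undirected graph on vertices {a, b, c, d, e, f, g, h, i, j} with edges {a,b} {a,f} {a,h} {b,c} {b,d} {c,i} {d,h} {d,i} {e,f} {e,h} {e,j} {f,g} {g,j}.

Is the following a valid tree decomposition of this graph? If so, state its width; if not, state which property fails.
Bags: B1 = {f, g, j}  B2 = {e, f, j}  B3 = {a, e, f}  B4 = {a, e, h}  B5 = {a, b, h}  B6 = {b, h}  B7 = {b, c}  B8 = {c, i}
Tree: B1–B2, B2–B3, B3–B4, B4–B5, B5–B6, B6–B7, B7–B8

A tree decomposition must satisfy three properties: every vertex lies in some bag; for every edge, both endpoints lie together in some bag; and for every vertex, the bags containing it form a connected subtree. Here vertex d appears in no bag, so the decomposition is invalid.

No — vertex d appears in no bag.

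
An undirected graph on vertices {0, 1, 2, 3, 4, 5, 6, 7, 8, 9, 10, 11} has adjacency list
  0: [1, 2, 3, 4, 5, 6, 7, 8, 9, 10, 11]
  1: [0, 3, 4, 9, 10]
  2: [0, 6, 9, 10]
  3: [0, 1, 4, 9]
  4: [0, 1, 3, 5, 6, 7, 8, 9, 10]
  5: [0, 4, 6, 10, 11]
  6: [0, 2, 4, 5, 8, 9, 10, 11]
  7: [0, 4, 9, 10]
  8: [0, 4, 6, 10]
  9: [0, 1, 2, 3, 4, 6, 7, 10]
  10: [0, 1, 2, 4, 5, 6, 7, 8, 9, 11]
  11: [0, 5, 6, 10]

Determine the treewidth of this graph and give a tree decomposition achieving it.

Each bag holds 5 vertices, so the decomposition has width 4, which upper-bounds the treewidth. For the lower bound, the 5 vertices {0, 2, 6, 9, 10} are pairwise adjacent, and any tree decomposition puts a clique entirely inside one bag — forcing width ≥ 4. Therefore the treewidth is 4.

Treewidth 4.
One such decomposition:
Bags: B1 = {0, 4, 6, 9, 10}  B2 = {0, 2, 6, 9, 10}  B3 = {0, 1, 4, 9, 10}  B4 = {0, 4, 6, 8, 10}  B5 = {0, 4, 5, 6, 10}  B6 = {0, 1, 3, 4, 9}  B7 = {0, 4, 7, 9, 10}  B8 = {0, 5, 6, 10, 11}
Tree: B1–B2, B1–B3, B1–B4, B1–B5, B3–B6, B1–B7, B5–B8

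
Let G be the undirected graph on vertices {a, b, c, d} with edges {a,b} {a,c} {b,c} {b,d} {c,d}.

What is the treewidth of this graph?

A width-2 tree decomposition is:
Bags: B1 = {a, b, c}  B2 = {b, c, d}
Tree: B1–B2
Every bag has size at most 3, so the width is 3 − 1 = 2 and tw(G) ≤ 2. Conversely, {b, c, d} is a clique of size 3, and the vertices of any clique must share a bag in every tree decomposition; so some bag has ≥ 3 vertices and tw(G) ≥ 2. Combining the bounds, tw(G) = 2.

2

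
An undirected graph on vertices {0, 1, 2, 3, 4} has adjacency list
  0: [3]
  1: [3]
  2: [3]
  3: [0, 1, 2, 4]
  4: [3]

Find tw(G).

1

A width-1 tree decomposition is:
Bags: B1 = {1, 3}  B2 = {2, 3}  B3 = {3, 4}  B4 = {0, 3}
Tree: B1–B2, B1–B3, B1–B4
Each bag holds 2 vertices, so the decomposition has width 1, which upper-bounds the treewidth. Any graph with an edge has treewidth ≥ 1, and G has the edge 3–1. Therefore the treewidth is 1.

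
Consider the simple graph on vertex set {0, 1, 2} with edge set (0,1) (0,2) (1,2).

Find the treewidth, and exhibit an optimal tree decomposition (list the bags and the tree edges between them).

Treewidth 2.
One optimal decomposition is:
Bags: B1 = {0, 1, 2}
Tree: (single bag)

With just one bag of size 3, the width is 3 − 1 = 2, so tw(G) ≤ 2. For the lower bound, the 3 vertices {0, 1, 2} are pairwise adjacent, and any tree decomposition puts a clique entirely inside one bag — forcing width ≥ 2. Combining the bounds, tw(G) = 2.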